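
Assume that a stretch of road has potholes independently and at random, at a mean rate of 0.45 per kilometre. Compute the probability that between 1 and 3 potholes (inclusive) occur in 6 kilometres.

Over the interval, μ = 0.45 × 6 = 2.7 (6 kilometres).
P(1 ≤ N ≤ 3) = Σ_{j=1}^{3} e^(−2.7) · 2.7^j/j! ≈ 0.6469.

0.6469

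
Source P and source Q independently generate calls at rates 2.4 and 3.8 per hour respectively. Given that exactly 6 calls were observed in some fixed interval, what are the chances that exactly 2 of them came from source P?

Given the total, each event is independently from source P with probability p = λ_P/(λ_P+λ_Q) = 2.4/6.2 ≈ 0.3871.
So K ~ Binomial(6, 2.4/6.2): P(K = 2) = C(6,2) · (2.4/6.2)^2 · (3.8/6.2)^4 ≈ 0.3172.

0.3172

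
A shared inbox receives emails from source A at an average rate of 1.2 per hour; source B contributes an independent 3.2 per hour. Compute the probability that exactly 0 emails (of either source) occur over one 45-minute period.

0.0369

Independent Poisson processes superpose: combined rate λ = 1.2 + 3.2 = 4.4 per hour.
Over the interval, μ = 4.4 × 0.75 = 3.3 (a 45-minute period = 0.75 hours).
P(N = 0) = e^(−3.3) · 3.3^0/0! ≈ 0.0369.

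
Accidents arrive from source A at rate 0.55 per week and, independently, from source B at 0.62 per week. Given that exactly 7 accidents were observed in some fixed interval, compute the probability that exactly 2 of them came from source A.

0.1939

Given the total, each event is independently from source A with probability p = λ_A/(λ_A+λ_B) = 0.55/1.17 ≈ 0.4701.
So K ~ Binomial(7, 0.55/1.17): P(K = 2) = C(7,2) · (0.55/1.17)^2 · (0.62/1.17)^5 ≈ 0.1939.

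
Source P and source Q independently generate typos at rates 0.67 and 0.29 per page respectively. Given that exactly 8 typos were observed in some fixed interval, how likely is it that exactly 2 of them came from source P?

0.0104

Given the total, each event is independently from source P with probability p = λ_P/(λ_P+λ_Q) = 0.67/0.96 ≈ 0.6979.
So K ~ Binomial(8, 0.67/0.96): P(K = 2) = C(8,2) · (0.67/0.96)^2 · (0.29/0.96)^6 ≈ 0.0104.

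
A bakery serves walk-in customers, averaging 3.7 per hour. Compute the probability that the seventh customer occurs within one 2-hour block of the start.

Over the interval, μ = 3.7 × 2 = 7.4 (a 2-hour block = 2 hours).
The seventh arrival falls in the interval iff at least 7 events occur there: P(S_7 ≤ t) = P(N ≥ 7) = 1 − P(N ≤ 6) ≈ 0.6080.

0.6080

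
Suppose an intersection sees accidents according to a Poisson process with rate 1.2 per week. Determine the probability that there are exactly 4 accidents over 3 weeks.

0.1912

Over the interval, μ = 1.2 × 3 = 3.6 (3 weeks).
P(N = 4) = e^(−μ) μ^4/4! = e^(−3.6) · 3.6^4/24 ≈ 0.1912.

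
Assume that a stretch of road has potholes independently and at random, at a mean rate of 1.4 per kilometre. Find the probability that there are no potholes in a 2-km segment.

Over the interval, μ = 1.4 × 2 = 2.8 (a 2-km segment = 2 kilometres).
P(N = 0) = e^(−μ) μ^0/0! = e^(−2.8) · 2.8^0/1 ≈ 0.0608.

0.0608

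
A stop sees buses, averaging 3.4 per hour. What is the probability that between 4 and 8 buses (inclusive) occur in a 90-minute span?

Over the interval, μ = 3.4 × 1.5 = 5.1 (a 90-minute span = 1.5 hours).
P(4 ≤ N ≤ 8) = Σ_{j=4}^{8} e^(−5.1) · 5.1^j/j! ≈ 0.6739.

0.6739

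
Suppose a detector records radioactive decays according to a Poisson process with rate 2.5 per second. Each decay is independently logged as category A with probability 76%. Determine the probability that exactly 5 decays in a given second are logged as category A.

0.0309

Thinning: the decays that are logged as category A themselves form a Poisson process with rate 0.76 × 2.5 = 1.9 per second.
So μ = 1.9.
P(N = 5) = e^(−1.9) · 1.9^5/5! ≈ 0.0309.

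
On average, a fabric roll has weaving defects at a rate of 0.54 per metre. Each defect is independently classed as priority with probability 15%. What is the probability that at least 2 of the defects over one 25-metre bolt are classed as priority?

0.6007

Thinning: the defects that are classed as priority themselves form a Poisson process with rate 0.15 × 0.54 = 0.081 per metre.
Over the interval, μ = 0.081 × 25 = 2.025 (a 25-metre bolt = 25 metres).
P(N ≥ 2) = 1 − P(N ≤ 1) ≈ 0.6007.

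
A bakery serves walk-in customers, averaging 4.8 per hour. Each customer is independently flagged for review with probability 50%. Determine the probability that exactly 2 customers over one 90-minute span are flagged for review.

0.1771

Thinning: the customers that are flagged for review themselves form a Poisson process with rate 0.5 × 4.8 = 2.4 per hour.
Over the interval, μ = 2.4 × 1.5 = 3.6 (a 90-minute span = 1.5 hours).
P(N = 2) = e^(−3.6) · 3.6^2/2! ≈ 0.1771.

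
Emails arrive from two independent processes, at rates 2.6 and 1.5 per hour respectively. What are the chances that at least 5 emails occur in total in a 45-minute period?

0.1975

Independent Poisson processes superpose: combined rate λ = 2.6 + 1.5 = 4.1 per hour.
Over the interval, μ = 4.1 × 0.75 = 3.075 (a 45-minute period = 0.75 hours).
P(N ≥ 5) = 1 − P(N ≤ 4) ≈ 0.1975.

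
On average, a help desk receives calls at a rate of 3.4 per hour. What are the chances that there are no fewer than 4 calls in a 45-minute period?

Over the interval, μ = 3.4 × 0.75 = 2.55 (a 45-minute period = 0.75 hours).
P(N ≥ 4) = 1 − P(N ≤ 3) = 1 − Σ_{j=0}^{3} e^(−μ) μ^j/j! ≈ 0.2532.

0.2532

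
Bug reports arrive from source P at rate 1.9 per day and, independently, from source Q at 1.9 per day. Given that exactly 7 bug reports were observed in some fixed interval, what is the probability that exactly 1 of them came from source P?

Given the total, each event is independently from source P with probability p = λ_P/(λ_P+λ_Q) = 1.9/3.8 = 0.5000.
So K ~ Binomial(7, 1.9/3.8): P(K = 1) = C(7,1) · (1.9/3.8)^1 · (1.9/3.8)^6 ≈ 0.0547.

0.0547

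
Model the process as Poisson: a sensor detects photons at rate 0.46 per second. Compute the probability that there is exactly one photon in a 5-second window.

0.2306

Over the interval, μ = 0.46 × 5 = 2.3 (a 5-second window = 5 seconds).
P(N = 1) = e^(−μ) μ^1/1! = e^(−2.3) · 2.3^1/1 ≈ 0.2306.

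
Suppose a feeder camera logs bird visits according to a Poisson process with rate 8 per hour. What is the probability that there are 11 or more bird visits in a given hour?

0.1841

With mean μ = 8 per hour,
P(N ≥ 11) = 1 − P(N ≤ 10) = 1 − Σ_{j=0}^{10} e^(−μ) μ^j/j! ≈ 0.1841.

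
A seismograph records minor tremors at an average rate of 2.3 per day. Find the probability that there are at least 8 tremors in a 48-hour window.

Over the interval, μ = 2.3 × 2 = 4.6 (a 48-hour window = 2 days).
P(N ≥ 8) = 1 − P(N ≤ 7) = 1 − Σ_{j=0}^{7} e^(−μ) μ^j/j! ≈ 0.0951.

0.0951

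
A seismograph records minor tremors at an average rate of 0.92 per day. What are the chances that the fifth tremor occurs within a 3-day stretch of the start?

0.1461

Over the interval, μ = 0.92 × 3 = 2.76 (a 3-day stretch = 3 days).
The fifth arrival falls in the interval iff at least 5 events occur there: P(S_5 ≤ t) = P(N ≥ 5) = 1 − P(N ≤ 4) ≈ 0.1461.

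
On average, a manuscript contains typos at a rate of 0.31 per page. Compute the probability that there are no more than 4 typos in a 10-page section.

0.7982

Over the interval, μ = 0.31 × 10 = 3.1 (a 10-page section = 10 pages).
P(N ≤ 4) = Σ_{j=0}^{4} e^(−μ) μ^j/j! ≈ 0.7982.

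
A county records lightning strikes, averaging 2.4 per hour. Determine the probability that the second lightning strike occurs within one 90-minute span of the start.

Over the interval, μ = 2.4 × 1.5 = 3.6 (a 90-minute span = 1.5 hours).
The second arrival falls in the interval iff at least 2 events occur there: P(S_2 ≤ t) = P(N ≥ 2) = 1 − P(N ≤ 1) ≈ 0.8743.

0.8743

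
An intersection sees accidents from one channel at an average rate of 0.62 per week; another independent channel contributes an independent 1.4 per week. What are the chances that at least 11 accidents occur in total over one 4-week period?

0.1921

Independent Poisson processes superpose: combined rate λ = 0.62 + 1.4 = 2.02 per week.
Over the interval, μ = 2.02 × 4 = 8.08 (a 4-week period = 4 weeks).
P(N ≥ 11) = 1 − P(N ≤ 10) ≈ 0.1921.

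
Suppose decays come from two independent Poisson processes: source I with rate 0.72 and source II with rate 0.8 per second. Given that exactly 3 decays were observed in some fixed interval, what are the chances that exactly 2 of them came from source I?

0.3543

Given the total, each event is independently from source I with probability p = λ_I/(λ_I+λ_II) = 0.72/1.52 ≈ 0.4737.
So K ~ Binomial(3, 0.72/1.52): P(K = 2) = C(3,2) · (0.72/1.52)^2 · (0.8/1.52)^1 ≈ 0.3543.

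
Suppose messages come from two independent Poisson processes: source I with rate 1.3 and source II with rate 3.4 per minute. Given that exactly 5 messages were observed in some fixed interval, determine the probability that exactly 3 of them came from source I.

0.1107

Given the total, each event is independently from source I with probability p = λ_I/(λ_I+λ_II) = 1.3/4.7 ≈ 0.2766.
So K ~ Binomial(5, 1.3/4.7): P(K = 3) = C(5,3) · (1.3/4.7)^3 · (3.4/4.7)^2 ≈ 0.1107.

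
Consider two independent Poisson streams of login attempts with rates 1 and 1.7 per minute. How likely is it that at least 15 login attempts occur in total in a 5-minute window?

0.3767

Independent Poisson processes superpose: combined rate λ = 1 + 1.7 = 2.7 per minute.
Over the interval, μ = 2.7 × 5 = 13.5 (a 5-minute window = 5 minutes).
P(N ≥ 15) = 1 − P(N ≤ 14) ≈ 0.3767.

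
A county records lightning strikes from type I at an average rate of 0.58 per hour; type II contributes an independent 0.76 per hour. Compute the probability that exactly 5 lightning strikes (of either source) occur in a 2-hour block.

0.0790

Independent Poisson processes superpose: combined rate λ = 0.58 + 0.76 = 1.34 per hour.
Over the interval, μ = 1.34 × 2 = 2.68 (a 2-hour block = 2 hours).
P(N = 5) = e^(−2.68) · 2.68^5/5! ≈ 0.0790.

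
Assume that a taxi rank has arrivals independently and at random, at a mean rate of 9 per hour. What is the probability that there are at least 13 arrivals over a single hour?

With mean μ = 9 per hour,
P(N ≥ 13) = 1 − P(N ≤ 12) = 1 − Σ_{j=0}^{12} e^(−μ) μ^j/j! ≈ 0.1242.

0.1242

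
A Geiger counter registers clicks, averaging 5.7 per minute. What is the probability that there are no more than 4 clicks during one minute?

0.3272

With mean μ = 5.7 per minute,
P(N ≤ 4) = Σ_{j=0}^{4} e^(−μ) μ^j/j! ≈ 0.3272.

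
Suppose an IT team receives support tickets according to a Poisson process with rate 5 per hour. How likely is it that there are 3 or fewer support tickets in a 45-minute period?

0.4838

Over the interval, μ = 5 × 0.75 = 3.75 (a 45-minute period = 0.75 hours).
P(N ≤ 3) = Σ_{j=0}^{3} e^(−μ) μ^j/j! ≈ 0.4838.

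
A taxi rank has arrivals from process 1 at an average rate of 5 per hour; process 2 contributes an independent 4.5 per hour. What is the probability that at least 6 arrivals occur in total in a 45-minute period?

Independent Poisson processes superpose: combined rate λ = 5 + 4.5 = 9.5 per hour.
Over the interval, μ = 9.5 × 0.75 = 7.125 (a 45-minute period = 0.75 hours).
P(N ≥ 6) = 1 − P(N ≤ 5) ≈ 0.7150.

0.7150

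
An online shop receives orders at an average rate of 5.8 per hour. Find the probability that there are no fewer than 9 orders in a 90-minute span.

Over the interval, μ = 5.8 × 1.5 = 8.7 (a 90-minute span = 1.5 hours).
P(N ≥ 9) = 1 − P(N ≤ 8) = 1 − Σ_{j=0}^{8} e^(−μ) μ^j/j! ≈ 0.5042.

0.5042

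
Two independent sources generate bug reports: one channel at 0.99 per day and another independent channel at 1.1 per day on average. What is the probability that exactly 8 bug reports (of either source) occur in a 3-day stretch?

0.1121

Independent Poisson processes superpose: combined rate λ = 0.99 + 1.1 = 2.09 per day.
Over the interval, μ = 2.09 × 3 = 6.27 (a 3-day stretch = 3 days).
P(N = 8) = e^(−6.27) · 6.27^8/8! ≈ 0.1121.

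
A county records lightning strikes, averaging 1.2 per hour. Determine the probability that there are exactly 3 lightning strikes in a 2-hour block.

0.2090

Over the interval, μ = 1.2 × 2 = 2.4 (a 2-hour block = 2 hours).
P(N = 3) = e^(−μ) μ^3/3! = e^(−2.4) · 2.4^3/6 ≈ 0.2090.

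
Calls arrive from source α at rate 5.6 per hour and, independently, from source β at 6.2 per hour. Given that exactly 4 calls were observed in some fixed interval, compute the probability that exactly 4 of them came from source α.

0.0507

Given the total, each event is independently from source α with probability p = λ_α/(λ_α+λ_β) = 5.6/11.8 ≈ 0.4746.
So K ~ Binomial(4, 5.6/11.8): P(K = 4) = C(4,4) · (5.6/11.8)^4 · (6.2/11.8)^0 ≈ 0.0507.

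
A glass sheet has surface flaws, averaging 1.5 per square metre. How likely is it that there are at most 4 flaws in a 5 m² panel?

Over the interval, μ = 1.5 × 5 = 7.5 (a 5 m² panel = 5 square metres).
P(N ≤ 4) = Σ_{j=0}^{4} e^(−μ) μ^j/j! ≈ 0.1321.

0.1321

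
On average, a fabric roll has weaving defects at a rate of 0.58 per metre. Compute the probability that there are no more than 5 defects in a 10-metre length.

0.4783

Over the interval, μ = 0.58 × 10 = 5.8 (a 10-metre length = 10 metres).
P(N ≤ 5) = Σ_{j=0}^{5} e^(−μ) μ^j/j! ≈ 0.4783.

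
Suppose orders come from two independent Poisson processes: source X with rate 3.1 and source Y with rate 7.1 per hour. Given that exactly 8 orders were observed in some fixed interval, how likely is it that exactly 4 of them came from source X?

0.1402

Given the total, each event is independently from source X with probability p = λ_X/(λ_X+λ_Y) = 3.1/10.2 ≈ 0.3039.
So K ~ Binomial(8, 3.1/10.2): P(K = 4) = C(8,4) · (3.1/10.2)^4 · (7.1/10.2)^4 ≈ 0.1402.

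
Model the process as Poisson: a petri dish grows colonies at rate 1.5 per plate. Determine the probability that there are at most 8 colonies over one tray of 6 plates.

0.4557

Over the interval, μ = 1.5 × 6 = 9 (a tray of 6 plates = 6 plates).
P(N ≤ 8) = Σ_{j=0}^{8} e^(−μ) μ^j/j! ≈ 0.4557.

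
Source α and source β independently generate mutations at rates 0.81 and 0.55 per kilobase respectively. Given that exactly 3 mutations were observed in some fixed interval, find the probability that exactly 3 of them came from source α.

0.2113

Given the total, each event is independently from source α with probability p = λ_α/(λ_α+λ_β) = 0.81/1.36 ≈ 0.5956.
So K ~ Binomial(3, 0.81/1.36): P(K = 3) = C(3,3) · (0.81/1.36)^3 · (0.55/1.36)^0 ≈ 0.2113.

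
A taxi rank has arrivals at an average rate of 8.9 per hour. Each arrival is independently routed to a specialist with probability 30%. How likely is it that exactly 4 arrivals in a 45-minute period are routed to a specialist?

Thinning: the arrivals that are routed to a specialist themselves form a Poisson process with rate 0.3 × 8.9 = 2.67 per hour.
Over the interval, μ = 2.67 × 0.75 = 2.0025 (a 45-minute period = 0.75 hours).
P(N = 4) = e^(−2.0025) · 2.0025^4/4! ≈ 0.0904.

0.0904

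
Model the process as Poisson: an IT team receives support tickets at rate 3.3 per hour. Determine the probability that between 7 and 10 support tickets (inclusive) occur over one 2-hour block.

Over the interval, μ = 3.3 × 2 = 6.6 (a 2-hour block = 2 hours).
P(7 ≤ N ≤ 10) = Σ_{j=7}^{10} e^(−6.6) · 6.6^j/j! ≈ 0.4166.

0.4166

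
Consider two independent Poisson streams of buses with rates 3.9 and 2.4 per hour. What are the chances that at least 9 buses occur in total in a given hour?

0.1852

Independent Poisson processes superpose: combined rate λ = 3.9 + 2.4 = 6.3 per hour.
So μ = 6.3.
P(N ≥ 9) = 1 − P(N ≤ 8) ≈ 0.1852.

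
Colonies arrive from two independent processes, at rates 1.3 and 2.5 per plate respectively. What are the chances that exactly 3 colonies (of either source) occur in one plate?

Independent Poisson processes superpose: combined rate λ = 1.3 + 2.5 = 3.8 per plate.
So μ = 3.8.
P(N = 3) = e^(−3.8) · 3.8^3/3! ≈ 0.2046.

0.2046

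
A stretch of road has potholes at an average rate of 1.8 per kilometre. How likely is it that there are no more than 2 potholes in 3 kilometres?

Over the interval, μ = 1.8 × 3 = 5.4 (3 kilometres).
P(N ≤ 2) = Σ_{j=0}^{2} e^(−μ) μ^j/j! ≈ 0.0948.

0.0948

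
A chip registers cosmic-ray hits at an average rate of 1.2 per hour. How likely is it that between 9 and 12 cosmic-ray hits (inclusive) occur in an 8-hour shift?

Over the interval, μ = 1.2 × 8 = 9.6 (an 8-hour shift = 8 hours).
P(9 ≤ N ≤ 12) = Σ_{j=9}^{12} e^(−9.6) · 9.6^j/j! ≈ 0.4483.

0.4483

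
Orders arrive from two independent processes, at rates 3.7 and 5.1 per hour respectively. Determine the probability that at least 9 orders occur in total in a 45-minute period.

Independent Poisson processes superpose: combined rate λ = 3.7 + 5.1 = 8.8 per hour.
Over the interval, μ = 8.8 × 0.75 = 6.6 (a 45-minute period = 0.75 hours).
P(N ≥ 9) = 1 − P(N ≤ 8) ≈ 0.2204.

0.2204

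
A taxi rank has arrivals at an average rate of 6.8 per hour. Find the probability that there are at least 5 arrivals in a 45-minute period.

0.5769

Over the interval, μ = 6.8 × 0.75 = 5.1 (a 45-minute period = 0.75 hours).
P(N ≥ 5) = 1 − P(N ≤ 4) = 1 − Σ_{j=0}^{4} e^(−μ) μ^j/j! ≈ 0.5769.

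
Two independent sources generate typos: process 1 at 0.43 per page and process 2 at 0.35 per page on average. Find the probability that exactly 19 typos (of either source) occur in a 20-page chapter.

Independent Poisson processes superpose: combined rate λ = 0.43 + 0.35 = 0.78 per page.
Over the interval, μ = 0.78 × 20 = 15.6 (a 20-page chapter = 20 pages).
P(N = 19) = e^(−15.6) · 15.6^19/19! ≈ 0.0645.

0.0645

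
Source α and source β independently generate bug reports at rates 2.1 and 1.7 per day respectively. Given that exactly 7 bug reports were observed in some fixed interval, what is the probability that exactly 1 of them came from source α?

0.0310

Given the total, each event is independently from source α with probability p = λ_α/(λ_α+λ_β) = 2.1/3.8 ≈ 0.5526.
So K ~ Binomial(7, 2.1/3.8): P(K = 1) = C(7,1) · (2.1/3.8)^1 · (1.7/3.8)^6 ≈ 0.0310.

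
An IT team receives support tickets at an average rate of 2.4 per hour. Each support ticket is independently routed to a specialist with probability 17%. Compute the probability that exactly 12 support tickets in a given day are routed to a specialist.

0.0907

Thinning: the support tickets that are routed to a specialist themselves form a Poisson process with rate 0.17 × 2.4 = 0.408 per hour.
Over the interval, μ = 0.408 × 24 = 9.792 (a day = 24 hours).
P(N = 12) = e^(−9.792) · 9.792^12/12! ≈ 0.0907.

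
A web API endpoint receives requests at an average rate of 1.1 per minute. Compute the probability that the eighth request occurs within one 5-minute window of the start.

0.1905

Over the interval, μ = 1.1 × 5 = 5.5 (a 5-minute window = 5 minutes).
The eighth arrival falls in the interval iff at least 8 events occur there: P(S_8 ≤ t) = P(N ≥ 8) = 1 − P(N ≤ 7) ≈ 0.1905.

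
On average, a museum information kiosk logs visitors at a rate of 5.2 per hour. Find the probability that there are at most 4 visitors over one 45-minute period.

0.6484

Over the interval, μ = 5.2 × 0.75 = 3.9 (a 45-minute period = 0.75 hours).
P(N ≤ 4) = Σ_{j=0}^{4} e^(−μ) μ^j/j! ≈ 0.6484.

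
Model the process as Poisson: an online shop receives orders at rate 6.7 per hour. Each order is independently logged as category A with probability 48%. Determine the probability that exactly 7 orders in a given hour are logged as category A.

0.0283

Thinning: the orders that are logged as category A themselves form a Poisson process with rate 0.48 × 6.7 = 3.216 per hour.
So μ = 3.216.
P(N = 7) = e^(−3.216) · 3.216^7/7! ≈ 0.0283.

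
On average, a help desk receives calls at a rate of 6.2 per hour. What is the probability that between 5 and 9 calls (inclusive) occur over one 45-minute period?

Over the interval, μ = 6.2 × 0.75 = 4.65 (a 45-minute period = 0.75 hours).
P(5 ≤ N ≤ 9) = Σ_{j=5}^{9} e^(−4.65) · 4.65^j/j! ≈ 0.4753.

0.4753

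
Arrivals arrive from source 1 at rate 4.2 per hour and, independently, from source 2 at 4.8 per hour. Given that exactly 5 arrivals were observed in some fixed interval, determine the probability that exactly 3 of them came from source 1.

0.2891

Given the total, each event is independently from source 1 with probability p = λ_1/(λ_1+λ_2) = 4.2/9 ≈ 0.4667.
So K ~ Binomial(5, 4.2/9): P(K = 3) = C(5,3) · (4.2/9)^3 · (4.8/9)^2 ≈ 0.2891.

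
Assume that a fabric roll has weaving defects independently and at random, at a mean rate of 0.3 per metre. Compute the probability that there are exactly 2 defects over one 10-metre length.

Over the interval, μ = 0.3 × 10 = 3 (a 10-metre length = 10 metres).
P(N = 2) = e^(−μ) μ^2/2! = e^(−3) · 3^2/2 ≈ 0.2240.

0.2240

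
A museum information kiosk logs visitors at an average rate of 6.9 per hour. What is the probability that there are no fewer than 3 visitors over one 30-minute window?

Over the interval, μ = 6.9 × 0.5 = 3.45 (a 30-minute window = 0.5 hours).
P(N ≥ 3) = 1 − P(N ≤ 2) = 1 − Σ_{j=0}^{2} e^(−μ) μ^j/j! ≈ 0.6698.

0.6698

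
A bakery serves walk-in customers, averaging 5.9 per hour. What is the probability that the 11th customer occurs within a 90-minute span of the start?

0.2764

Over the interval, μ = 5.9 × 1.5 = 8.85 (a 90-minute span = 1.5 hours).
The 11th arrival falls in the interval iff at least 11 events occur there: P(S_11 ≤ t) = P(N ≥ 11) = 1 − P(N ≤ 10) ≈ 0.2764.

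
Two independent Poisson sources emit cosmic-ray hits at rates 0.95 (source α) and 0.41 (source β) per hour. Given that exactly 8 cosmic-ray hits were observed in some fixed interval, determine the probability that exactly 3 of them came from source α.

0.0475

Given the total, each event is independently from source α with probability p = λ_α/(λ_α+λ_β) = 0.95/1.36 ≈ 0.6985.
So K ~ Binomial(8, 0.95/1.36): P(K = 3) = C(8,3) · (0.95/1.36)^3 · (0.41/1.36)^5 ≈ 0.0475.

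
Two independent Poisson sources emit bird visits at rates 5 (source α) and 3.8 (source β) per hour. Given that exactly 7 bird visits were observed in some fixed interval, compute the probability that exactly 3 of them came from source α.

Given the total, each event is independently from source α with probability p = λ_α/(λ_α+λ_β) = 5/8.8 ≈ 0.5682.
So K ~ Binomial(7, 5/8.8): P(K = 3) = C(7,3) · (5/8.8)^3 · (3.8/8.8)^4 ≈ 0.2232.

0.2232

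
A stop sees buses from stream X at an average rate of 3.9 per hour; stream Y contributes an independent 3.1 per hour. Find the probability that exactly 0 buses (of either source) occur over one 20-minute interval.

0.0970

Independent Poisson processes superpose: combined rate λ = 3.9 + 3.1 = 7 per hour.
Over the interval, μ = 7 × 1/3 ≈ 2.33333 (a 20-minute interval = 1/3 hours).
P(N = 0) = e^(−2.33333) · 2.33333^0/0! ≈ 0.0970.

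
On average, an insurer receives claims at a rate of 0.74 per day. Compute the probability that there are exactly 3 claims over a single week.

Over the interval, μ = 0.74 × 7 = 5.18 (a week = 7 days).
P(N = 3) = e^(−μ) μ^3/3! = e^(−5.18) · 5.18^3/6 ≈ 0.1304.

0.1304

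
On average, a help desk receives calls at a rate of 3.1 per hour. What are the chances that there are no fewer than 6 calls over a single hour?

0.0943

With mean μ = 3.1 per hour,
P(N ≥ 6) = 1 − P(N ≤ 5) = 1 − Σ_{j=0}^{5} e^(−μ) μ^j/j! ≈ 0.0943.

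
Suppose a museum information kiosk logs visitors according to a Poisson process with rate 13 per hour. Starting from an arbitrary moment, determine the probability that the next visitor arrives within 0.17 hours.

Inter-arrival times are exponential with rate λ = 13 per hour.
P(T ≤ 0.17) = 1 − e^(−λt) = 1 − e^(−13 × 0.17) = 1 − e^(−2.21) ≈ 0.8903.

0.8903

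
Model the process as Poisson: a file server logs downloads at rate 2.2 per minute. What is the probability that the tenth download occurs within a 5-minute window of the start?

Over the interval, μ = 2.2 × 5 = 11 (a 5-minute window = 5 minutes).
The tenth arrival falls in the interval iff at least 10 events occur there: P(S_10 ≤ t) = P(N ≥ 10) = 1 − P(N ≤ 9) ≈ 0.6595.

0.6595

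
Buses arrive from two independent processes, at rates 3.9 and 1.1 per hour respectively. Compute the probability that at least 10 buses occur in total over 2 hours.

0.5421

Independent Poisson processes superpose: combined rate λ = 3.9 + 1.1 = 5 per hour.
Over the interval, μ = 5 × 2 = 10 (2 hours).
P(N ≥ 10) = 1 − P(N ≤ 9) ≈ 0.5421.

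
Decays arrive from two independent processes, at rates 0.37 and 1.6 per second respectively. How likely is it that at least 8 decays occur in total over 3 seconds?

0.2437

Independent Poisson processes superpose: combined rate λ = 0.37 + 1.6 = 1.97 per second.
Over the interval, μ = 1.97 × 3 = 5.91 (3 seconds).
P(N ≥ 8) = 1 − P(N ≤ 7) ≈ 0.2437.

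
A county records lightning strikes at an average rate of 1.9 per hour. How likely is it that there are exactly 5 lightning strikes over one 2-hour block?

Over the interval, μ = 1.9 × 2 = 3.8 (a 2-hour block = 2 hours).
P(N = 5) = e^(−μ) μ^5/5! = e^(−3.8) · 3.8^5/120 ≈ 0.1477.

0.1477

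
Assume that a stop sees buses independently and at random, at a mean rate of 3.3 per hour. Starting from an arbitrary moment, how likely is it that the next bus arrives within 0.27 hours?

0.5898

Inter-arrival times are exponential with rate λ = 3.3 per hour.
P(T ≤ 0.27) = 1 − e^(−λt) = 1 − e^(−3.3 × 0.27) = 1 − e^(−0.891) ≈ 0.5898.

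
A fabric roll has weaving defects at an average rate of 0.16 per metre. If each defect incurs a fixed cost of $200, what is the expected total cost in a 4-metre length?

$128

E[N] = 0.16 × 4 = 0.64 (a 4-metre length = 4 metres); E[cost] = 0.64 × $200 = $128.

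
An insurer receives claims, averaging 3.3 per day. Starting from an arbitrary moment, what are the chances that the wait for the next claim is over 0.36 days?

The wait for the next event is exponential with rate λ = 3.3 per day.
P(T > 0.36) = e^(−λt) = e^(−3.3 × 0.36) = e^(−1.188) ≈ 0.3048.

0.3048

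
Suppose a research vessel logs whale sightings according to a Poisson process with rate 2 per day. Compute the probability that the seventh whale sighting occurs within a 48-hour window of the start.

Over the interval, μ = 2 × 2 = 4 (a 48-hour window = 2 days).
The seventh arrival falls in the interval iff at least 7 events occur there: P(S_7 ≤ t) = P(N ≥ 7) = 1 − P(N ≤ 6) ≈ 0.1107.

0.1107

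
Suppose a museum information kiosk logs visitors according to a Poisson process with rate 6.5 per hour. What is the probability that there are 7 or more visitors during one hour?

With mean μ = 6.5 per hour,
P(N ≥ 7) = 1 − P(N ≤ 6) = 1 − Σ_{j=0}^{6} e^(−μ) μ^j/j! ≈ 0.4735.

0.4735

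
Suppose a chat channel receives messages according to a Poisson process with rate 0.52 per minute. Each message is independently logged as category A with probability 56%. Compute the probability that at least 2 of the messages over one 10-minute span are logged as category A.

0.7873

Thinning: the messages that are logged as category A themselves form a Poisson process with rate 0.56 × 0.52 = 0.2912 per minute.
Over the interval, μ = 0.2912 × 10 = 2.912 (a 10-minute span = 10 minutes).
P(N ≥ 2) = 1 − P(N ≤ 1) ≈ 0.7873.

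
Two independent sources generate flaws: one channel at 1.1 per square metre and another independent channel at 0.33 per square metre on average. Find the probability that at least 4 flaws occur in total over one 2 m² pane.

0.3214

Independent Poisson processes superpose: combined rate λ = 1.1 + 0.33 = 1.43 per square metre.
Over the interval, μ = 1.43 × 2 = 2.86 (a 2 m² pane = 2 square metres).
P(N ≥ 4) = 1 − P(N ≤ 3) ≈ 0.3214.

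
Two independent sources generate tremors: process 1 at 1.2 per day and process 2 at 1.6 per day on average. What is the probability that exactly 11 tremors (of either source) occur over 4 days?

Independent Poisson processes superpose: combined rate λ = 1.2 + 1.6 = 2.8 per day.
Over the interval, μ = 2.8 × 4 = 11.2 (4 days).
P(N = 11) = e^(−11.2) · 11.2^11/11! ≈ 0.1192.

0.1192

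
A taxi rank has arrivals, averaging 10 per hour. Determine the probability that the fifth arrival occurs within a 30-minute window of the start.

Over the interval, μ = 10 × 0.5 = 5 (a 30-minute window = 0.5 hours).
The fifth arrival falls in the interval iff at least 5 events occur there: P(S_5 ≤ t) = P(N ≥ 5) = 1 − P(N ≤ 4) ≈ 0.5595.

0.5595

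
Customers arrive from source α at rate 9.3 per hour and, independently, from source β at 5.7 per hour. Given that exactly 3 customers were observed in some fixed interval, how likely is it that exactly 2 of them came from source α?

0.4382

Given the total, each event is independently from source α with probability p = λ_α/(λ_α+λ_β) = 9.3/15 = 0.6200.
So K ~ Binomial(3, 9.3/15): P(K = 2) = C(3,2) · (9.3/15)^2 · (5.7/15)^1 ≈ 0.4382.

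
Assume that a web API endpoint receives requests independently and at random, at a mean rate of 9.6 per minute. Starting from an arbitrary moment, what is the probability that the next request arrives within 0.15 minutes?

Inter-arrival times are exponential with rate λ = 9.6 per minute.
P(T ≤ 0.15) = 1 − e^(−λt) = 1 − e^(−9.6 × 0.15) = 1 − e^(−1.44) ≈ 0.7631.

0.7631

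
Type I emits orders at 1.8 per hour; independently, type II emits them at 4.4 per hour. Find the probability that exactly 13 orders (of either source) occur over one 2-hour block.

0.1084

Independent Poisson processes superpose: combined rate λ = 1.8 + 4.4 = 6.2 per hour.
Over the interval, μ = 6.2 × 2 = 12.4 (a 2-hour block = 2 hours).
P(N = 13) = e^(−12.4) · 12.4^13/13! ≈ 0.1084.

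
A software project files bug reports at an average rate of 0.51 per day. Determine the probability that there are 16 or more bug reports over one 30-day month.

Over the interval, μ = 0.51 × 30 = 15.3 (a 30-day month = 30 days).
P(N ≥ 16) = 1 − P(N ≤ 15) = 1 − Σ_{j=0}^{15} e^(−μ) μ^j/j! ≈ 0.4626.

0.4626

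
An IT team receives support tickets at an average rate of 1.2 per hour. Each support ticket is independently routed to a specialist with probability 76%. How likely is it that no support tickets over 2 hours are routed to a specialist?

Thinning: the support tickets that are routed to a specialist themselves form a Poisson process with rate 0.76 × 1.2 = 0.912 per hour.
Over the interval, μ = 0.912 × 2 = 1.824 (2 hours).
P(N = 0) = e^(−1.824) · 1.824^0/0! ≈ 0.1614.

0.1614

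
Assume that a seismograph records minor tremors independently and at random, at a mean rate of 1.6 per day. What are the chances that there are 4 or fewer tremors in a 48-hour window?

Over the interval, μ = 1.6 × 2 = 3.2 (a 48-hour window = 2 days).
P(N ≤ 4) = Σ_{j=0}^{4} e^(−μ) μ^j/j! ≈ 0.7806.

0.7806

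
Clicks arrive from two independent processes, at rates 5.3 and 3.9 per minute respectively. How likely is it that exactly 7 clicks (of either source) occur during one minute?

Independent Poisson processes superpose: combined rate λ = 5.3 + 3.9 = 9.2 per minute.
So μ = 9.2.
P(N = 7) = e^(−9.2) · 9.2^7/7! ≈ 0.1118.

0.1118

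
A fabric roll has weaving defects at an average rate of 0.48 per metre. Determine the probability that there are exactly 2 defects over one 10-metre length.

Over the interval, μ = 0.48 × 10 = 4.8 (a 10-metre length = 10 metres).
P(N = 2) = e^(−μ) μ^2/2! = e^(−4.8) · 4.8^2/2 ≈ 0.0948.

0.0948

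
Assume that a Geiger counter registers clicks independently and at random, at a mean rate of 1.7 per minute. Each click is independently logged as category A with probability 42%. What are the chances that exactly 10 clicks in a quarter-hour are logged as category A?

Thinning: the clicks that are logged as category A themselves form a Poisson process with rate 0.42 × 1.7 = 0.714 per minute.
Over the interval, μ = 0.714 × 15 = 10.71 (a quarter-hour = 15 minutes).
P(N = 10) = e^(−10.71) · 10.71^10/10! ≈ 0.1221.

0.1221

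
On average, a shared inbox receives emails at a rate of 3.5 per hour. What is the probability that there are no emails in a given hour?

With mean μ = 3.5 per hour,
P(N = 0) = e^(−μ) μ^0/0! = e^(−3.5) · 3.5^0/1 ≈ 0.0302.

0.0302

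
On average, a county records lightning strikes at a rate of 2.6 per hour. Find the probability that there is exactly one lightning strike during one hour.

0.1931

With mean μ = 2.6 per hour,
P(N = 1) = e^(−μ) μ^1/1! = e^(−2.6) · 2.6^1/1 ≈ 0.1931.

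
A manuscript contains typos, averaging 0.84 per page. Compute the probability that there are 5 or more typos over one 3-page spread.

Over the interval, μ = 0.84 × 3 = 2.52 (a 3-page spread = 3 pages).
P(N ≥ 5) = 1 − P(N ≤ 4) = 1 − Σ_{j=0}^{4} e^(−μ) μ^j/j! ≈ 0.1115.

0.1115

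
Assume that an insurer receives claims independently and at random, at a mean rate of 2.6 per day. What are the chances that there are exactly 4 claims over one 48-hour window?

Over the interval, μ = 2.6 × 2 = 5.2 (a 48-hour window = 2 days).
P(N = 4) = e^(−μ) μ^4/4! = e^(−5.2) · 5.2^4/24 ≈ 0.1681.

0.1681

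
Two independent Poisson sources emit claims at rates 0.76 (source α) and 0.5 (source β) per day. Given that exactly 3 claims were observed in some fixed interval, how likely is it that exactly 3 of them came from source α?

0.2194

Given the total, each event is independently from source α with probability p = λ_α/(λ_α+λ_β) = 0.76/1.26 ≈ 0.6032.
So K ~ Binomial(3, 0.76/1.26): P(K = 3) = C(3,3) · (0.76/1.26)^3 · (0.5/1.26)^0 ≈ 0.2194.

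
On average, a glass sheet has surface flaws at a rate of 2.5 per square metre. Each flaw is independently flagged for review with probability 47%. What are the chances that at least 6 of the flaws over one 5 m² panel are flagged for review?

0.5340

Thinning: the flaws that are flagged for review themselves form a Poisson process with rate 0.47 × 2.5 = 1.175 per square metre.
Over the interval, μ = 1.175 × 5 = 5.875 (a 5 m² panel = 5 square metres).
P(N ≥ 6) = 1 − P(N ≤ 5) ≈ 0.5340.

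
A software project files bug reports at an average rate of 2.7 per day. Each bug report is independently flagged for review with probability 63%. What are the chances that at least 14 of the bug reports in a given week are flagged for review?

0.3087

Thinning: the bug reports that are flagged for review themselves form a Poisson process with rate 0.63 × 2.7 = 1.701 per day.
Over the interval, μ = 1.701 × 7 = 11.907 (a week = 7 days).
P(N ≥ 14) = 1 − P(N ≤ 13) ≈ 0.3087.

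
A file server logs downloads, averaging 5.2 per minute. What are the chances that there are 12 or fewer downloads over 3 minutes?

0.2209

Over the interval, μ = 5.2 × 3 = 15.6 (3 minutes).
P(N ≤ 12) = Σ_{j=0}^{12} e^(−μ) μ^j/j! ≈ 0.2209.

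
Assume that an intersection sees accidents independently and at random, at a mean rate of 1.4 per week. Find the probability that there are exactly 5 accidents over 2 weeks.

Over the interval, μ = 1.4 × 2 = 2.8 (2 weeks).
P(N = 5) = e^(−μ) μ^5/5! = e^(−2.8) · 2.8^5/120 ≈ 0.0872.

0.0872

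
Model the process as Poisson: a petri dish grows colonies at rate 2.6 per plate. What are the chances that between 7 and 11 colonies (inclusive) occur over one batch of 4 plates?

0.5436

Over the interval, μ = 2.6 × 4 = 10.4 (a batch of 4 plates = 4 plates).
P(7 ≤ N ≤ 11) = Σ_{j=7}^{11} e^(−10.4) · 10.4^j/j! ≈ 0.5436.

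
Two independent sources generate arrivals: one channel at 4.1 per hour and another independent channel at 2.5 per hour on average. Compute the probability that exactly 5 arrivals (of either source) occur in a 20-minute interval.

Independent Poisson processes superpose: combined rate λ = 4.1 + 2.5 = 6.6 per hour.
Over the interval, μ = 6.6 × 1/3 = 2.2 (a 20-minute interval = 1/3 hours).
P(N = 5) = e^(−2.2) · 2.2^5/5! ≈ 0.0476.

0.0476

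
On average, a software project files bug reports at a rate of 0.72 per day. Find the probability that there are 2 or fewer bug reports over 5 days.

0.3027

Over the interval, μ = 0.72 × 5 = 3.6 (5 days).
P(N ≤ 2) = Σ_{j=0}^{2} e^(−μ) μ^j/j! ≈ 0.3027.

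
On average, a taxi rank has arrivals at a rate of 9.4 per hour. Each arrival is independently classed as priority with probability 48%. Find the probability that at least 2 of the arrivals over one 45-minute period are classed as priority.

Thinning: the arrivals that are classed as priority themselves form a Poisson process with rate 0.48 × 9.4 = 4.512 per hour.
Over the interval, μ = 4.512 × 0.75 = 3.384 (a 45-minute period = 0.75 hours).
P(N ≥ 2) = 1 − P(N ≤ 1) ≈ 0.8513.

0.8513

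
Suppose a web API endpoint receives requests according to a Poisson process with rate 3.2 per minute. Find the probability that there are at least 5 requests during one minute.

With mean μ = 3.2 per minute,
P(N ≥ 5) = 1 − P(N ≤ 4) = 1 − Σ_{j=0}^{4} e^(−μ) μ^j/j! ≈ 0.2194.

0.2194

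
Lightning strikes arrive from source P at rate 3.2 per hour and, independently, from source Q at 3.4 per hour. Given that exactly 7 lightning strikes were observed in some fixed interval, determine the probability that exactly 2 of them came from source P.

Given the total, each event is independently from source P with probability p = λ_P/(λ_P+λ_Q) = 3.2/6.6 ≈ 0.4848.
So K ~ Binomial(7, 3.2/6.6): P(K = 2) = C(7,2) · (3.2/6.6)^2 · (3.4/6.6)^5 ≈ 0.1791.

0.1791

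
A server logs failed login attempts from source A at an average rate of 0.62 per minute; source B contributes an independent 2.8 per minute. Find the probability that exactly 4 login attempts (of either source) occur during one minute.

Independent Poisson processes superpose: combined rate λ = 0.62 + 2.8 = 3.42 per minute.
So μ = 3.42.
P(N = 4) = e^(−3.42) · 3.42^4/4! ≈ 0.1865.

0.1865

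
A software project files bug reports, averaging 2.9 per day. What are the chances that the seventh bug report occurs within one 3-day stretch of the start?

0.7645

Over the interval, μ = 2.9 × 3 = 8.7 (a 3-day stretch = 3 days).
The seventh arrival falls in the interval iff at least 7 events occur there: P(S_7 ≤ t) = P(N ≥ 7) = 1 − P(N ≤ 6) ≈ 0.7645.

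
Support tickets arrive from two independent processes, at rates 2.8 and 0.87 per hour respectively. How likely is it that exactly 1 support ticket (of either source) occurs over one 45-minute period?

0.1755

Independent Poisson processes superpose: combined rate λ = 2.8 + 0.87 = 3.67 per hour.
Over the interval, μ = 3.67 × 0.75 = 2.7525 (a 45-minute period = 0.75 hours).
P(N = 1) = e^(−2.7525) · 2.7525^1/1! ≈ 0.1755.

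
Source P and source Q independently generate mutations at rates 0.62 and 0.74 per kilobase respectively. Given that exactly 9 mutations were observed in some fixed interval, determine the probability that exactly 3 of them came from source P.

Given the total, each event is independently from source P with probability p = λ_P/(λ_P+λ_Q) = 0.62/1.36 ≈ 0.4559.
So K ~ Binomial(9, 0.62/1.36): P(K = 3) = C(9,3) · (0.62/1.36)^3 · (0.74/1.36)^6 ≈ 0.2065.

0.2065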